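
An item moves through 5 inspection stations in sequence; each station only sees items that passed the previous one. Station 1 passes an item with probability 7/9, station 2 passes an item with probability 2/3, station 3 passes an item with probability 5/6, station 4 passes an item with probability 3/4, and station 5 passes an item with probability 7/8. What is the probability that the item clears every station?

245/864

Each stage is reached only if all earlier stages succeed, so
P = 7/9 × 2/3 × 5/6 × 3/4 × 7/8 = 1470/5184 = 245/864.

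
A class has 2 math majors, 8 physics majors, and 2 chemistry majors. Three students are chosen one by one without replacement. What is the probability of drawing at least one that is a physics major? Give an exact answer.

P(no physics majors) = 4/12 × 3/11 × 2/10 = 24/1320 = 1/55.
P(at least one) = 1 − 1/55 = 54/55.

54/55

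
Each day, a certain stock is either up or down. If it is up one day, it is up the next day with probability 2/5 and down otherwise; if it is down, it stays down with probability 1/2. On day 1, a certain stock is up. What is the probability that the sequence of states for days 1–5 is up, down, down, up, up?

Day 1 is given. For each transition, use the conditional probability from the current state:
P(down | up) = 3/5; P(down | down) = 1/2; P(up | down) = 1/2; P(up | up) = 2/5.
P = 3/5 × 1/2 × 1/2 × 2/5 = 6/100 = 3/50.

3/50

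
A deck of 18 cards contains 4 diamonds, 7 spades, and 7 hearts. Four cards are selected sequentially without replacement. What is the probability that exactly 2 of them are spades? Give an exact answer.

One ordering (spades drawn first) has probability 7/18 × 6/17 × 11/16 × 10/15 = 4620/73440 = 77/1224.
There are C(4,2) = 6 such orderings, each equally likely, so P = 6 × 77/1224 = 77/204.

77/204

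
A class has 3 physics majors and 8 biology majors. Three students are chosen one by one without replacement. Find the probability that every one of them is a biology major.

P = 8/11 × 7/10 × 6/9 = 336/990 = 56/165.

56/165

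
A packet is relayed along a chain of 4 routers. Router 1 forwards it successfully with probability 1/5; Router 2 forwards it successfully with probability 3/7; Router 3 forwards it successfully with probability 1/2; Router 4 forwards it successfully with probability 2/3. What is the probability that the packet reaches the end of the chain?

1/35

The events are sequential, so multiply the conditional probabilities:
P = 1/5 × 3/7 × 1/2 × 2/3 = 6/210 = 1/35.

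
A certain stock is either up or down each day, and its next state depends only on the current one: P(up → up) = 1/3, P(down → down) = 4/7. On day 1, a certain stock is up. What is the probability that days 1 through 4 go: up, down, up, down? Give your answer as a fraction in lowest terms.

4/21

Day 1 is given. For each transition, use the conditional probability from the current state:
P(down | up) = 2/3; P(up | down) = 3/7; P(down | up) = 2/3.
P = 2/3 × 3/7 × 2/3 = 12/63 = 4/21.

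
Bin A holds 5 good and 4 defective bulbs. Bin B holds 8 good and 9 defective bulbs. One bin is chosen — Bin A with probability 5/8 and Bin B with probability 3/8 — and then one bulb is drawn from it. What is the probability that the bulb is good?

641/1224

From Bin A: P(good) = 5/9.
From Bin B: P(good) = 8/17.
Total probability = (5/8)(5/9) + (3/8)(8/17) = 641/1224.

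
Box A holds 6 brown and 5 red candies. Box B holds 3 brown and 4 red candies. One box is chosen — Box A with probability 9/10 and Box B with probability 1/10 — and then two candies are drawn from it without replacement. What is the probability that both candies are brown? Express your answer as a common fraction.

20/77

From Box A: P(both brown) = (6/11)(5/10) = 3/11.
From Box B: P(both brown) = (3/7)(2/6) = 1/7.
Total probability = (9/10)(3/11) + (1/10)(1/7) = 20/77.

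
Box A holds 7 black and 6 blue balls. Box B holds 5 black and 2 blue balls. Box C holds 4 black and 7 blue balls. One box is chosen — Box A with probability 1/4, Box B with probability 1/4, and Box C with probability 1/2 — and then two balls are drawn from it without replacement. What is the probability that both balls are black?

From Box A: P(both black) = (7/13)(6/12) = 7/26.
From Box B: P(both black) = (5/7)(4/6) = 10/21.
From Box C: P(both black) = (4/11)(3/10) = 6/55.
Total probability = (1/4)(7/26) + (1/4)(10/21) + (1/2)(6/55) = 28937/120120.

28937/120120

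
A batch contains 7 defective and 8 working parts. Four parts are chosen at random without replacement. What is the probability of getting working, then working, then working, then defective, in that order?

Each draw changes the counts, so multiply the conditional probabilities along the sequence:
P = 8/15 × 7/14 × 6/13 × 7/12 = 2352/32760 = 14/195.

14/195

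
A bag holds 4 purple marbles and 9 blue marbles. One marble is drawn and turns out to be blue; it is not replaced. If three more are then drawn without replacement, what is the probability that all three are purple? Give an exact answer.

1/55

After the first draw, 4 of the remaining 12 marbles are purple.
P = 4/12 × 3/11 × 2/10 = 24/1320 = 1/55.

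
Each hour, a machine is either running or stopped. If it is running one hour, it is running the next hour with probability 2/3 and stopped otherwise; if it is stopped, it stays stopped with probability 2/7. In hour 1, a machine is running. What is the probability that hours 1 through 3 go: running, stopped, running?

5/21

Hour 1 is given. For each transition, use the conditional probability from the current state:
P(stopped | running) = 1/3; P(running | stopped) = 5/7.
P = 1/3 × 5/7 = 5/21.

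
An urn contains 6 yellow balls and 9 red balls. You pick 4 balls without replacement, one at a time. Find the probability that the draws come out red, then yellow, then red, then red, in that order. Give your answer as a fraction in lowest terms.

6/65

Each draw changes the counts, so multiply the conditional probabilities along the sequence:
P = 9/15 × 6/14 × 8/13 × 7/12 = 3024/32760 = 6/65.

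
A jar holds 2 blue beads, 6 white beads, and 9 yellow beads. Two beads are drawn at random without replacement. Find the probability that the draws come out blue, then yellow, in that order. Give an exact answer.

Chain rule:
P = 2/17 × 9/16 = 18/272 = 9/136.

9/136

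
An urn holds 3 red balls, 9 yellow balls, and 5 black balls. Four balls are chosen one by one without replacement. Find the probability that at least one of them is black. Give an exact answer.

P(no black) = 12/17 × 11/16 × 10/15 × 9/14 = 11880/57120 = 99/476.
P(at least one) = 1 − 99/476 = 377/476.

377/476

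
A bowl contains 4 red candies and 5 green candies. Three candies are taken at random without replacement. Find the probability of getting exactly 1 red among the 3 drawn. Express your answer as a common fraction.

10/21

One ordering (red drawn first) has probability 4/9 × 5/8 × 4/7 = 80/504 = 10/63.
There are C(3,1) = 3 such orderings, each equally likely, so P = 3 × 10/63 = 10/21.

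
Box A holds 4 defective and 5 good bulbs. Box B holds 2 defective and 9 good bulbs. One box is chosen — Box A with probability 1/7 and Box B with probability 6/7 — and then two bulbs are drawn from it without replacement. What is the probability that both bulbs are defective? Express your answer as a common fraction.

From Box A: P(both defective) = (4/9)(3/8) = 1/6.
From Box B: P(both defective) = (2/11)(1/10) = 1/55.
Total probability = (1/7)(1/6) + (6/7)(1/55) = 13/330.

13/330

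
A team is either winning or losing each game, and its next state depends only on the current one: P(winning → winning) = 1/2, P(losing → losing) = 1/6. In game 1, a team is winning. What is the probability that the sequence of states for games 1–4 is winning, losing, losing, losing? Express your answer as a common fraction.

1/72

Game 1 is given. For each transition, use the conditional probability from the current state:
P(losing | winning) = 1/2; P(losing | losing) = 1/6; P(losing | losing) = 1/6.
P = 1/2 × 1/6 × 1/6 = 1/72.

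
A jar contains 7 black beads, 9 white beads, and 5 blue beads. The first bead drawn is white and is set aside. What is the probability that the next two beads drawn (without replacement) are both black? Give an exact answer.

With the first bead removed, 7 black remain out of 20.
P = 7/20 × 6/19 = 42/380 = 21/190.

21/190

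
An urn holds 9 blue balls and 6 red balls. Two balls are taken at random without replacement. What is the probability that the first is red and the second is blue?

Each draw changes the counts, so multiply the conditional probabilities along the sequence:
P = 6/15 × 9/14 = 54/210 = 9/35.

9/35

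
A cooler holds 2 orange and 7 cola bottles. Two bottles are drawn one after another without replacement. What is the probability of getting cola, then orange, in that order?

Multiply the probability of each draw given the previous ones:
P = 7/9 × 2/8 = 14/72 = 7/36.

7/36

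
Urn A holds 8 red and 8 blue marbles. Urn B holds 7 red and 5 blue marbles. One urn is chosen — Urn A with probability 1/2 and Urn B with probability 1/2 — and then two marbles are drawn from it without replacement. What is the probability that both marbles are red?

91/330

From Urn A: P(both red) = (8/16)(7/15) = 7/30.
From Urn B: P(both red) = (7/12)(6/11) = 7/22.
Total probability = (1/2)(7/30) + (1/2)(7/22) = 91/330.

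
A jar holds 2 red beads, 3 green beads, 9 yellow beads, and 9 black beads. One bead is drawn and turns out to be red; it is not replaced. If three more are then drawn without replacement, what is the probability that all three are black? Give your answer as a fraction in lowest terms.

3/55

With the first bead removed, 9 black remain out of 22.
P = 9/22 × 8/21 × 7/20 = 504/9240 = 3/55.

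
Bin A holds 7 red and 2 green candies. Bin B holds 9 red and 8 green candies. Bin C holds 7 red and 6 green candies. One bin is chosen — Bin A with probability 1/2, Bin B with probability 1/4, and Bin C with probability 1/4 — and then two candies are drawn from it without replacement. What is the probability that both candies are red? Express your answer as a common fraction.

2255/5304

From Bin A: P(both red) = (7/9)(6/8) = 7/12.
From Bin B: P(both red) = (9/17)(8/16) = 9/34.
From Bin C: P(both red) = (7/13)(6/12) = 7/26.
Total probability = (1/2)(7/12) + (1/4)(9/34) + (1/4)(7/26) = 2255/5304.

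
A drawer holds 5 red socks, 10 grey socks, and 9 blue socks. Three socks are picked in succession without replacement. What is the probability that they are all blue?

21/506

P = 9/24 × 8/23 × 7/22 = 504/12144 = 21/506.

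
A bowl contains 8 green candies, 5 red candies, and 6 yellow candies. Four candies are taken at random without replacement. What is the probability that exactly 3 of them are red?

One ordering (red drawn first) has probability 5/19 × 4/18 × 3/17 × 14/16 = 840/93024 = 35/3876.
There are C(4,3) = 4 such orderings, each equally likely, so P = 4 × 35/3876 = 35/969.

35/969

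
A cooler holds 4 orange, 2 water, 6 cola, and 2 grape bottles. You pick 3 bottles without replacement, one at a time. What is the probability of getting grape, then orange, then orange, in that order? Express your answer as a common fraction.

Chain rule:
P = 2/14 × 4/13 × 3/12 = 24/2184 = 1/91.

1/91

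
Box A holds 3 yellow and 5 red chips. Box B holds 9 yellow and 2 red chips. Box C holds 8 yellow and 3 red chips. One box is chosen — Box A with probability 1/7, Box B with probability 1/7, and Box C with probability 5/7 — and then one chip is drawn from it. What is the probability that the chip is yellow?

425/616

From Box A: P(yellow) = 3/8.
From Box B: P(yellow) = 9/11.
From Box C: P(yellow) = 8/11.
Total probability = (1/7)(3/8) + (1/7)(9/11) + (5/7)(8/11) = 425/616.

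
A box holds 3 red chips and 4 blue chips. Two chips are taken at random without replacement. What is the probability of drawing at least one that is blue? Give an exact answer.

6/7

P(no blue) = 3/7 × 2/6 = 6/42 = 1/7.
P(at least one) = 1 − 1/7 = 6/7.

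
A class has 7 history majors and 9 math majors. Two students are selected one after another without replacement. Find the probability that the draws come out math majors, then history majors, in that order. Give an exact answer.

Chain rule:
P = 9/16 × 7/15 = 63/240 = 21/80.

21/80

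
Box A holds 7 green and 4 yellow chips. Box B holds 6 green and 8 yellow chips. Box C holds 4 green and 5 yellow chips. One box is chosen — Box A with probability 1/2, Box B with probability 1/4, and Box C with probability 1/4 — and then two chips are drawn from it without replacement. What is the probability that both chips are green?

From Box A: P(both green) = (7/11)(6/10) = 21/55.
From Box B: P(both green) = (6/14)(5/13) = 15/91.
From Box C: P(both green) = (4/9)(3/8) = 1/6.
Total probability = (1/2)(21/55) + (1/4)(15/91) + (1/4)(1/6) = 32887/120120.

32887/120120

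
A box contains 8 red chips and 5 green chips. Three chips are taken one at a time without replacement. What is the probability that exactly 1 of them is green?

70/143

One ordering (green drawn first) has probability 5/13 × 8/12 × 7/11 = 280/1716 = 70/429.
There are C(3,1) = 3 such orderings, each equally likely, so P = 3 × 70/429 = 70/143.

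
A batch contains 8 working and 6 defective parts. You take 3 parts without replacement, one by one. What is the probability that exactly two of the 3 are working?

One ordering (working drawn first) has probability 8/14 × 7/13 × 6/12 = 336/2184 = 2/13.
There are C(3,2) = 3 such orderings, each equally likely, so P = 3 × 2/13 = 6/13.

6/13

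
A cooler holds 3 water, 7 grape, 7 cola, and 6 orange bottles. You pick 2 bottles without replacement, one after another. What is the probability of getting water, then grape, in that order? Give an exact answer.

21/506

Multiply the probability of each draw given the previous ones:
P = 3/23 × 7/22 = 21/506.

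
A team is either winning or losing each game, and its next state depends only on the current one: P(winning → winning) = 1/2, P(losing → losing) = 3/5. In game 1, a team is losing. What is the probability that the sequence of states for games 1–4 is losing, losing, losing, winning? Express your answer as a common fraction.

Game 1 is given. For each transition, use the conditional probability from the current state:
P(losing | losing) = 3/5; P(losing | losing) = 3/5; P(winning | losing) = 2/5.
P = 3/5 × 3/5 × 2/5 = 18/125.

18/125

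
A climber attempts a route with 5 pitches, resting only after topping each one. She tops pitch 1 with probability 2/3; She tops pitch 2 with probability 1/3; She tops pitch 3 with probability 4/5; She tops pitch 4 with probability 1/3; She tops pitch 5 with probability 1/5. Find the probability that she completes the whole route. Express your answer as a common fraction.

Multiplying along the chain,
P = 2/3 × 1/3 × 4/5 × 1/3 × 1/5 = 8/675.

8/675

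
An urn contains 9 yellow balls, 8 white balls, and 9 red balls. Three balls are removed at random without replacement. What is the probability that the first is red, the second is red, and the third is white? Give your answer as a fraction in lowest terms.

Multiply the probability of each draw given the previous ones:
P = 9/26 × 8/25 × 8/24 = 576/15600 = 12/325.

12/325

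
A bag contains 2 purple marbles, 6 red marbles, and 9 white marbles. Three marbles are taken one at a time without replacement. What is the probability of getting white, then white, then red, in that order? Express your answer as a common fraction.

9/85

Multiply the probability of each draw given the previous ones:
P = 9/17 × 8/16 × 6/15 = 432/4080 = 9/85.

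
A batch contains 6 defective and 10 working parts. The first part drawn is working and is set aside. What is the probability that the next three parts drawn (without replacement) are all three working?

12/65

After the first draw, 9 of the remaining 15 parts are working.
P = 9/15 × 8/14 × 7/13 = 504/2730 = 12/65.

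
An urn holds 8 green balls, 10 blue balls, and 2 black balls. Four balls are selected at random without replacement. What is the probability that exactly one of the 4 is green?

352/969

One ordering (green drawn first) has probability 8/20 × 12/19 × 11/18 × 10/17 = 10560/116280 = 88/969.
There are C(4,1) = 4 such orderings, each equally likely, so P = 4 × 88/969 = 352/969.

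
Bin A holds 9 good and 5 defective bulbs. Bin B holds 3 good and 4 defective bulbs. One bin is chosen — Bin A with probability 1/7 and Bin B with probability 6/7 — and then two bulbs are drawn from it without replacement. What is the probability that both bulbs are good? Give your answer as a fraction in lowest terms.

From Bin A: P(both good) = (9/14)(8/13) = 36/91.
From Bin B: P(both good) = (3/7)(2/6) = 1/7.
Total probability = (1/7)(36/91) + (6/7)(1/7) = 114/637.

114/637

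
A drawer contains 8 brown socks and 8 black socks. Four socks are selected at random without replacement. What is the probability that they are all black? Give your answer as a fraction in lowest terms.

1/26

P = 8/16 × 7/15 × 6/14 × 5/13 = 1680/43680 = 1/26.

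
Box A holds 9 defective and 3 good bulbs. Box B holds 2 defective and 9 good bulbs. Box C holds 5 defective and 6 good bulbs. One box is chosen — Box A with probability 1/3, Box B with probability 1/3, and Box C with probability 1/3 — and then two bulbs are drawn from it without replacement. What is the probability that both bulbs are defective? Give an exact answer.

From Box A: P(both defective) = (9/12)(8/11) = 6/11.
From Box B: P(both defective) = (2/11)(1/10) = 1/55.
From Box C: P(both defective) = (5/11)(4/10) = 2/11.
Total probability = (1/3)(6/11) + (1/3)(1/55) + (1/3)(2/11) = 41/165.

41/165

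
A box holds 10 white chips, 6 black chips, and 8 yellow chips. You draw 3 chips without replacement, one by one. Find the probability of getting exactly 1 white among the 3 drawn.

455/1012

One ordering (white drawn first) has probability 10/24 × 14/23 × 13/22 = 1820/12144 = 455/3036.
There are C(3,1) = 3 such orderings, each equally likely, so P = 3 × 455/3036 = 455/1012.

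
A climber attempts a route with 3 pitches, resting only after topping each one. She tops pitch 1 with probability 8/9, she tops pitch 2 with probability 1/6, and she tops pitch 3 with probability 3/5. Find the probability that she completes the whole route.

Multiplying along the chain,
P = 8/9 × 1/6 × 3/5 = 24/270 = 4/45.

4/45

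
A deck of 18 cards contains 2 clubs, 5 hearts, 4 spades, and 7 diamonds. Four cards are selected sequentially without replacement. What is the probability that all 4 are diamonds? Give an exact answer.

P(all diamonds) = 7/18 × 6/17 × 5/16 × 4/15 = 840/73440 = 7/612.

7/612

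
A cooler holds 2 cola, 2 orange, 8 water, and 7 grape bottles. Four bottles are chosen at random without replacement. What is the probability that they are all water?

P(all water) = 8/19 × 7/18 × 6/17 × 5/16 = 1680/93024 = 35/1938.

35/1938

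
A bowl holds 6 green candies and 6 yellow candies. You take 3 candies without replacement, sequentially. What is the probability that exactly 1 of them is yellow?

One ordering (yellow drawn first) has probability 6/12 × 6/11 × 5/10 = 180/1320 = 3/22.
There are C(3,1) = 3 such orderings, each equally likely, so P = 3 × 3/22 = 9/22.

9/22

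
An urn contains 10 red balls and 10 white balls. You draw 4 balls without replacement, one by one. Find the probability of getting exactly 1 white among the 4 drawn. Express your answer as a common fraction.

80/323

One ordering (white drawn first) has probability 10/20 × 10/19 × 9/18 × 8/17 = 7200/116280 = 20/323.
There are C(4,1) = 4 such orderings, each equally likely, so P = 4 × 20/323 = 80/323.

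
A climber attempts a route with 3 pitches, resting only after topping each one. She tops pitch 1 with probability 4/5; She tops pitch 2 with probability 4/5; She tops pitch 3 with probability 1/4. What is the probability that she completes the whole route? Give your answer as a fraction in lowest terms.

4/25

Each stage is reached only if all earlier stages succeed, so
P = 4/5 × 4/5 × 1/4 = 16/100 = 4/25.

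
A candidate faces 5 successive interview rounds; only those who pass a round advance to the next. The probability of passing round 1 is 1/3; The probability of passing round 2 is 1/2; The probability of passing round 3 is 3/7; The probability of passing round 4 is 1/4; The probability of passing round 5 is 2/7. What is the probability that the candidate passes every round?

Each stage is reached only if all earlier stages succeed, so
P = 1/3 × 1/2 × 3/7 × 1/4 × 2/7 = 6/1176 = 1/196.

1/196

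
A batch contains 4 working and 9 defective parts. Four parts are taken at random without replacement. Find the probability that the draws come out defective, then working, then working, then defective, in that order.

Chain rule:
P = 9/13 × 4/12 × 3/11 × 8/10 = 864/17160 = 36/715.

36/715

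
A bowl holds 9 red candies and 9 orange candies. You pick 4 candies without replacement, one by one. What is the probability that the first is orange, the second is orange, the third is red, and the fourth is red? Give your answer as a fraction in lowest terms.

6/85

Chain rule:
P = 9/18 × 8/17 × 9/16 × 8/15 = 5184/73440 = 6/85.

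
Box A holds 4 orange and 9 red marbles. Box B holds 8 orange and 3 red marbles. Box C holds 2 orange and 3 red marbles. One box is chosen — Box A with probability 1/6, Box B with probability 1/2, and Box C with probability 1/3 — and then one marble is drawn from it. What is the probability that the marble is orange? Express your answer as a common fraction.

From Box A: P(orange) = 4/13.
From Box B: P(orange) = 8/11.
From Box C: P(orange) = 2/5.
Total probability = (1/6)(4/13) + (1/2)(8/11) + (1/3)(2/5) = 392/715.

392/715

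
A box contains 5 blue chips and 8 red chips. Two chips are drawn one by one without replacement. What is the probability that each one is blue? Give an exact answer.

P(all blue) = 5/13 × 4/12 = 20/156 = 5/39.

5/39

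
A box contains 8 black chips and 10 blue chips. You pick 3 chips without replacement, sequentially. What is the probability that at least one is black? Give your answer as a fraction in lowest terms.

P(no black) = 10/18 × 9/17 × 8/16 = 720/4896 = 5/34.
P(at least one) = 1 − 5/34 = 29/34.

29/34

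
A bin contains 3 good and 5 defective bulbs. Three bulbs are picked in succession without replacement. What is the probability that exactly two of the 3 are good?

One ordering (good drawn first) has probability 3/8 × 2/7 × 5/6 = 30/336 = 5/56.
There are C(3,2) = 3 such orderings, each equally likely, so P = 3 × 5/56 = 15/56.

15/56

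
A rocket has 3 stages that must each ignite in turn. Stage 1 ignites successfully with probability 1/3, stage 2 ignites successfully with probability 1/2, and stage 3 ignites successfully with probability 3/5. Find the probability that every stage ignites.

Each stage is reached only if all earlier stages succeed, so
P = 1/3 × 1/2 × 3/5 = 3/30 = 1/10.

1/10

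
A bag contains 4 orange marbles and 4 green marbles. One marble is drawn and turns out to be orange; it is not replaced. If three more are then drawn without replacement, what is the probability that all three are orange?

With the first marble removed, 3 orange remain out of 7.
P = 3/7 × 2/6 × 1/5 = 6/210 = 1/35.

1/35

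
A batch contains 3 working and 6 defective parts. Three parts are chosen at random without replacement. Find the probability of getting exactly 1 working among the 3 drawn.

One ordering (working drawn first) has probability 3/9 × 6/8 × 5/7 = 90/504 = 5/28.
There are C(3,1) = 3 such orderings, each equally likely, so P = 3 × 5/28 = 15/28.

15/28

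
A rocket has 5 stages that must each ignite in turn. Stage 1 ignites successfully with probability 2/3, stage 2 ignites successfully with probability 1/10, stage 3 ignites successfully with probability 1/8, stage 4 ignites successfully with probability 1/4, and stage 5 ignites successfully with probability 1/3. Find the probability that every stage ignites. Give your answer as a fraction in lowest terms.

1/1440

The events are sequential, so multiply the conditional probabilities:
P = 2/3 × 1/10 × 1/8 × 1/4 × 1/3 = 2/2880 = 1/1440.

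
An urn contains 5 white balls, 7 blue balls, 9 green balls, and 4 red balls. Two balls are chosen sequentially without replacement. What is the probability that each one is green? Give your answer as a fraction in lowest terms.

3/25

P(every draw is green) = 9/25 × 8/24 = 72/600 = 3/25.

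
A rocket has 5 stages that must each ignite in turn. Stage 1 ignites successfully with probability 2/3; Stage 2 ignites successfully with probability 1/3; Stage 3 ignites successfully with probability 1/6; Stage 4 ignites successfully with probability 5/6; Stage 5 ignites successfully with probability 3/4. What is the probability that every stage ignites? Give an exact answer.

Multiplying along the chain,
P = 2/3 × 1/3 × 1/6 × 5/6 × 3/4 = 30/1296 = 5/216.

5/216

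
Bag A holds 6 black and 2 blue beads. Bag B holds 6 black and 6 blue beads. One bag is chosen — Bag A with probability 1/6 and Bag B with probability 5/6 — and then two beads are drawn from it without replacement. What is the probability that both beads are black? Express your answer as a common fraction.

515/1848

From Bag A: P(both black) = (6/8)(5/7) = 15/28.
From Bag B: P(both black) = (6/12)(5/11) = 5/22.
Total probability = (1/6)(15/28) + (5/6)(5/22) = 515/1848.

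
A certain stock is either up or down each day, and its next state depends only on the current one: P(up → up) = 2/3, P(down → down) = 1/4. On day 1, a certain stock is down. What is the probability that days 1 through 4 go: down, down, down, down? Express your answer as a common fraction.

Day 1 is given. For each transition, use the conditional probability from the current state:
P(down | down) = 1/4; P(down | down) = 1/4; P(down | down) = 1/4.
P = 1/4 × 1/4 × 1/4 = 1/64.

1/64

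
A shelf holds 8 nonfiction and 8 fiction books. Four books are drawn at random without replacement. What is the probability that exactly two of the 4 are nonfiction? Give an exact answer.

One ordering (nonfiction drawn first) has probability 8/16 × 7/15 × 8/14 × 7/13 = 3136/43680 = 14/195.
There are C(4,2) = 6 such orderings, each equally likely, so P = 6 × 14/195 = 28/65.

28/65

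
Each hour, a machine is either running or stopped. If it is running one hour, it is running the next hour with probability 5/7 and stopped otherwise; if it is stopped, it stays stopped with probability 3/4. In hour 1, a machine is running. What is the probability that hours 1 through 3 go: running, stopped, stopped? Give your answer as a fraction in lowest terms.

Hour 1 is given. For each transition, use the conditional probability from the current state:
P(stopped | running) = 2/7; P(stopped | stopped) = 3/4.
P = 2/7 × 3/4 = 6/28 = 3/14.

3/14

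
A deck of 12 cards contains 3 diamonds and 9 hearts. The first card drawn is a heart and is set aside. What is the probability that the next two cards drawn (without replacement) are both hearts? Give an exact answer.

After the first draw, 8 of the remaining 11 cards are hearts.
P = 8/11 × 7/10 = 56/110 = 28/55.

28/55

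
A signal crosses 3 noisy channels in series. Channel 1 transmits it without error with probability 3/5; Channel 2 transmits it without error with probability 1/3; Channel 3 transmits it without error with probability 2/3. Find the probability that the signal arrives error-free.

2/15

Each stage is reached only if all earlier stages succeed, so
P = 3/5 × 1/3 × 2/3 = 6/45 = 2/15.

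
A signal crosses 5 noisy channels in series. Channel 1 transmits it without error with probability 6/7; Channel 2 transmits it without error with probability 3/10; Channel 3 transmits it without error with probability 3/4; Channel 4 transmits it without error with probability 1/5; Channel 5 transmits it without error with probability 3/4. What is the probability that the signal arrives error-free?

81/2800

Multiplying along the chain,
P = 6/7 × 3/10 × 3/4 × 1/5 × 3/4 = 162/5600 = 81/2800.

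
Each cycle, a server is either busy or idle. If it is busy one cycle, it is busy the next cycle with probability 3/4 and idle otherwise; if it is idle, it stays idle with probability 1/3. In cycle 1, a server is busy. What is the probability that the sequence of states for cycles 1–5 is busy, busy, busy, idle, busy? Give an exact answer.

3/32

Cycle 1 is given. For each transition, use the conditional probability from the current state:
P(busy | busy) = 3/4; P(busy | busy) = 3/4; P(idle | busy) = 1/4; P(busy | idle) = 2/3.
P = 3/4 × 3/4 × 1/4 × 2/3 = 18/192 = 3/32.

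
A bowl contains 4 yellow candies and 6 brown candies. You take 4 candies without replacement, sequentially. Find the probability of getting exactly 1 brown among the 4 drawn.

One ordering (brown drawn first) has probability 6/10 × 4/9 × 3/8 × 2/7 = 144/5040 = 1/35.
There are C(4,1) = 4 such orderings, each equally likely, so P = 4 × 1/35 = 4/35.

4/35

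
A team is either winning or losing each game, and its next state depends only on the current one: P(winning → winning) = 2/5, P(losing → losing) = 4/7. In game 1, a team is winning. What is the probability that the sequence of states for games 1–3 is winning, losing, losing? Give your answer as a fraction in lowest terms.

12/35

Game 1 is given. For each transition, use the conditional probability from the current state:
P(losing | winning) = 3/5; P(losing | losing) = 4/7.
P = 3/5 × 4/7 = 12/35.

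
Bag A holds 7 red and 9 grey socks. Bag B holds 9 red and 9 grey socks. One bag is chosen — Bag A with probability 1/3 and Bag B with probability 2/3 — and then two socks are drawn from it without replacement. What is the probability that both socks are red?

439/2040

From Bag A: P(both red) = (7/16)(6/15) = 7/40.
From Bag B: P(both red) = (9/18)(8/17) = 4/17.
Total probability = (1/3)(7/40) + (2/3)(4/17) = 439/2040.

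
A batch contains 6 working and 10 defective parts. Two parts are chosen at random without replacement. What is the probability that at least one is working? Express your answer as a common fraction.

P(no working) = 10/16 × 9/15 = 90/240 = 3/8.
P(at least one) = 1 − 3/8 = 5/8.

5/8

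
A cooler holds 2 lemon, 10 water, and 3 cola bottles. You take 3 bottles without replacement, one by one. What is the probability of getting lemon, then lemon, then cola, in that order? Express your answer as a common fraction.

1/455

Multiply the probability of each draw given the previous ones:
P = 2/15 × 1/14 × 3/13 = 6/2730 = 1/455.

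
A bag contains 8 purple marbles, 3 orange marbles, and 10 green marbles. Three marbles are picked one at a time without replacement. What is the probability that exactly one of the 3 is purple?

312/665

One ordering (purple drawn first) has probability 8/21 × 13/20 × 12/19 = 1248/7980 = 104/665.
There are C(3,1) = 3 such orderings, each equally likely, so P = 3 × 104/665 = 312/665.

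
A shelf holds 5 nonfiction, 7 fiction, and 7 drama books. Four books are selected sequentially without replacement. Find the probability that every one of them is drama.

P = 7/19 × 6/18 × 5/17 × 4/16 = 840/93024 = 35/3876.

35/3876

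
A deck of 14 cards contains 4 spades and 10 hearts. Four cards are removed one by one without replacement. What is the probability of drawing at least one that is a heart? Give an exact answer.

P(no hearts) = 4/14 × 3/13 × 2/12 × 1/11 = 24/24024 = 1/1001.
P(at least one) = 1 − 1/1001 = 1000/1001.

1000/1001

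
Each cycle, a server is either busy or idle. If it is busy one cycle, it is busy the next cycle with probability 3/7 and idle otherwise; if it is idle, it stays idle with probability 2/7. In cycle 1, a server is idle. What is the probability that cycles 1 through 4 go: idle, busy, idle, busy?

Cycle 1 is given. For each transition, use the conditional probability from the current state:
P(busy | idle) = 5/7; P(idle | busy) = 4/7; P(busy | idle) = 5/7.
P = 5/7 × 4/7 × 5/7 = 100/343.

100/343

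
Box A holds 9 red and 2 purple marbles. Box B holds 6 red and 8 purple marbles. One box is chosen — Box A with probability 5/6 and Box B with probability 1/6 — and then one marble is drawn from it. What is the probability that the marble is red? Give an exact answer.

58/77

From Box A: P(red) = 9/11.
From Box B: P(red) = 6/14.
Total probability = (5/6)(9/11) + (1/6)(6/14) = 58/77.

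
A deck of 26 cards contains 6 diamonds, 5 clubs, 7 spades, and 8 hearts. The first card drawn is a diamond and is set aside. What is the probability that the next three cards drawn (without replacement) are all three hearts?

14/575

After the first draw, 8 of the remaining 25 cards are hearts.
P = 8/25 × 7/24 × 6/23 = 336/13800 = 14/575.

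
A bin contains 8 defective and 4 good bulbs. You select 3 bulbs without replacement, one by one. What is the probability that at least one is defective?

P(no defective) = 4/12 × 3/11 × 2/10 = 24/1320 = 1/55.
P(at least one) = 1 − 1/55 = 54/55.

54/55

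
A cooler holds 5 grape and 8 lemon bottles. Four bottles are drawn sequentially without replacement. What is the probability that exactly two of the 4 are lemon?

One ordering (lemon drawn first) has probability 8/13 × 7/12 × 5/11 × 4/10 = 1120/17160 = 28/429.
There are C(4,2) = 6 such orderings, each equally likely, so P = 6 × 28/429 = 56/143.

56/143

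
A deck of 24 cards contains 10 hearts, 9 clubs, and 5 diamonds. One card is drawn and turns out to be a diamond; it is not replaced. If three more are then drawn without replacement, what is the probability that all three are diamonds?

After the first draw, 4 of the remaining 23 cards are diamonds.
P = 4/23 × 3/22 × 2/21 = 24/10626 = 4/1771.

4/1771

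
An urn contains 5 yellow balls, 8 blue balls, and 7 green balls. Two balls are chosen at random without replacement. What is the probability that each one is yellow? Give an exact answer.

1/19

P(all yellow) = 5/20 × 4/19 = 20/380 = 1/19.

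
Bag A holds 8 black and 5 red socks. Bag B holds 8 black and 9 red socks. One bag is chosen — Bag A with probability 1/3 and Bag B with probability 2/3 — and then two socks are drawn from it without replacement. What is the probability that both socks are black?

511/1989

From Bag A: P(both black) = (8/13)(7/12) = 14/39.
From Bag B: P(both black) = (8/17)(7/16) = 7/34.
Total probability = (1/3)(14/39) + (2/3)(7/34) = 511/1989.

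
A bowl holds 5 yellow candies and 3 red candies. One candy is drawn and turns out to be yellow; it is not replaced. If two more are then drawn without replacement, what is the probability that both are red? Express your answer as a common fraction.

1/7

With the first candy removed, 3 red remain out of 7.
P = 3/7 × 2/6 = 6/42 = 1/7.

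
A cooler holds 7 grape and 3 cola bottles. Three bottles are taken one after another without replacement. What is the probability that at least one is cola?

P(no cola) = 7/10 × 6/9 × 5/8 = 210/720 = 7/24.
P(at least one) = 1 − 7/24 = 17/24.

17/24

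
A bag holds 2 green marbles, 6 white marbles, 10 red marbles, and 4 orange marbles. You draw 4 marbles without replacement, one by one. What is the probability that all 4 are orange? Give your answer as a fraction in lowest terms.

1/7315

P = 4/22 × 3/21 × 2/20 × 1/19 = 24/175560 = 1/7315.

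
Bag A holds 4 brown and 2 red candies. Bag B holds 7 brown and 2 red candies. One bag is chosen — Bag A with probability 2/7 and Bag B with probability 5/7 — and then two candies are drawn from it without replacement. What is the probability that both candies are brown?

From Bag A: P(both brown) = (4/6)(3/5) = 2/5.
From Bag B: P(both brown) = (7/9)(6/8) = 7/12.
Total probability = (2/7)(2/5) + (5/7)(7/12) = 223/420.

223/420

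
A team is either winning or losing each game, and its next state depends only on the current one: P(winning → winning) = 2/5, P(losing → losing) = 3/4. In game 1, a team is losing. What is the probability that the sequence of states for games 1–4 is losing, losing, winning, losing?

9/80

Game 1 is given. For each transition, use the conditional probability from the current state:
P(losing | losing) = 3/4; P(winning | losing) = 1/4; P(losing | winning) = 3/5.
P = 3/4 × 1/4 × 3/5 = 9/80.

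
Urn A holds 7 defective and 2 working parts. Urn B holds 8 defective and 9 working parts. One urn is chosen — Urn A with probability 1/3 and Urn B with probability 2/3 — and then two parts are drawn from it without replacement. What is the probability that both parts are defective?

203/612

From Urn A: P(both defective) = (7/9)(6/8) = 7/12.
From Urn B: P(both defective) = (8/17)(7/16) = 7/34.
Total probability = (1/3)(7/12) + (2/3)(7/34) = 203/612.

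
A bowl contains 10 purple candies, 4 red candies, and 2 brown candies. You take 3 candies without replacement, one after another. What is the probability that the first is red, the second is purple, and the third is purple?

3/28

Chain rule:
P = 4/16 × 10/15 × 9/14 = 360/3360 = 3/28.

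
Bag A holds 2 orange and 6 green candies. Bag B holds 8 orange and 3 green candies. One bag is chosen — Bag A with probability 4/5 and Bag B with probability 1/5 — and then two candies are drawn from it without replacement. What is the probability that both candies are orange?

251/1925

From Bag A: P(both orange) = (2/8)(1/7) = 1/28.
From Bag B: P(both orange) = (8/11)(7/10) = 28/55.
Total probability = (4/5)(1/28) + (1/5)(28/55) = 251/1925.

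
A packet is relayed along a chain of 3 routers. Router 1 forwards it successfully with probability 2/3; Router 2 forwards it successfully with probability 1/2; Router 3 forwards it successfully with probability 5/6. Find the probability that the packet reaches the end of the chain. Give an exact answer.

Multiplying along the chain,
P = 2/3 × 1/2 × 5/6 = 10/36 = 5/18.

5/18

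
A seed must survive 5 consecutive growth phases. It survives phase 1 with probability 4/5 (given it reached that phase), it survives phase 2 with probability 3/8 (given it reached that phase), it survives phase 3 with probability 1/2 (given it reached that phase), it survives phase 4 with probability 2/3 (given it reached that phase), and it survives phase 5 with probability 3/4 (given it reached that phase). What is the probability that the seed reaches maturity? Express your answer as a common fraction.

Multiplying along the chain,
P = 4/5 × 3/8 × 1/2 × 2/3 × 3/4 = 72/960 = 3/40.

3/40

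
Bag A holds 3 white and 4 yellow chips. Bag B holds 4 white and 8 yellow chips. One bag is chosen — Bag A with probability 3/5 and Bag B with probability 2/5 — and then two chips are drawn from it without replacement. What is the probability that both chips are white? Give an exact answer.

47/385

From Bag A: P(both white) = (3/7)(2/6) = 1/7.
From Bag B: P(both white) = (4/12)(3/11) = 1/11.
Total probability = (3/5)(1/7) + (2/5)(1/11) = 47/385.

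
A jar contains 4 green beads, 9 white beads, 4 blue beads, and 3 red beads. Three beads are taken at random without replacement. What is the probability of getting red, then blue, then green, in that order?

2/285

Multiply the probability of each draw given the previous ones:
P = 3/20 × 4/19 × 4/18 = 48/6840 = 2/285.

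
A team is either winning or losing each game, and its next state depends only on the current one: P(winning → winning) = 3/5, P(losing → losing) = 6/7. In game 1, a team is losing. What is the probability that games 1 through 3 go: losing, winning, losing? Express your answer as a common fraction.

2/35

Game 1 is given. For each transition, use the conditional probability from the current state:
P(winning | losing) = 1/7; P(losing | winning) = 2/5.
P = 1/7 × 2/5 = 2/35.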